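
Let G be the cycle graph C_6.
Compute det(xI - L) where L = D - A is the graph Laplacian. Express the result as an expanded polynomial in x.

x^6 - 12x^5 + 54x^4 - 112x^3 + 105x^2 - 36x

The graph has 6 vertices and degree multiset [2, 2, 2, 2, 2, 2]; D is the diagonal matrix of degrees and L = D - A. Computing det(xI - L) by cofactor expansion (or equivalently via sum-over-permutations) gives x^6 - 12x^5 + 54x^4 - 112x^3 + 105x^2 - 36x. The coefficient of x^5 equals -trace(L) = -12, matching the sum of degrees. The largest eigenvalue, 4, is at most the vertex count 6. There is one zero in the spectrum, matching the 1 component.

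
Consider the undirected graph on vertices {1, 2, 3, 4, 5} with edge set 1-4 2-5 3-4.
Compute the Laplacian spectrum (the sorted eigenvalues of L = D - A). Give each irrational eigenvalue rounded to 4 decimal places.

Each diagonal entry of L is the vertex degree and each off-diagonal entry is -1 where an edge is present, 0 otherwise; in the order [1, 2, 3, 4, 5] the diagonal is [1, 1, 1, 2, 1]. L is symmetric positive semidefinite, so every eigenvalue is real and nonnegative. The 2 zero eigenvalues correspond to the 2 connected components. The eigenvalues sum to 6, which equals trace(L) = 2|E|.

[0, 0, 1, 2, 3]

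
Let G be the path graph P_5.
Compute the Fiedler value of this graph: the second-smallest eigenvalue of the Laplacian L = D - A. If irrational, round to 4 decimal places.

The graph has 5 vertices and degree multiset [2, 2, 2, 1, 1]; D is the diagonal matrix of degrees and L = D - A. The sorted Laplacian eigenvalues are [0, 0.3820, 1.3820, 2.6180, 3.6180]; the algebraic connectivity is the second entry, 0.3820. The eigenvalues sum to 8, which equals trace(L) = 2|E|.

0.3820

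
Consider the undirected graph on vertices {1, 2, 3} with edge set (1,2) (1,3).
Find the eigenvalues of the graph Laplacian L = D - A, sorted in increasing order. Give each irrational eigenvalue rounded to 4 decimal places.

[0, 1, 3]

Each diagonal entry of L is the vertex degree and each off-diagonal entry is -1 where an edge is present, 0 otherwise; in the order [1, 2, 3] the diagonal is [2, 1, 1]. The multiplicity of 0 as a Laplacian eigenvalue equals the number of connected components.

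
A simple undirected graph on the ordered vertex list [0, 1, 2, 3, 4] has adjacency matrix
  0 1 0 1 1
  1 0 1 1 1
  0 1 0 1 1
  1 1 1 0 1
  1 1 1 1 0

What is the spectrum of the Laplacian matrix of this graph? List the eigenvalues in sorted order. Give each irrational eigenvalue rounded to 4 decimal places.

Each diagonal entry of L is the vertex degree and each off-diagonal entry is -1 where an edge is present, 0 otherwise; in the order [0, 1, 2, 3, 4] the diagonal is [3, 4, 3, 4, 4]. Since every row of L sums to 0, the all-ones vector is in the kernel and 0 is an eigenvalue. The single zero eigenvalue shows the graph is connected. The eigenvalues sum to 18, which equals trace(L) = 2|E|. The largest eigenvalue, 5, is at most the vertex count 5.

[0, 3, 5, 5, 5]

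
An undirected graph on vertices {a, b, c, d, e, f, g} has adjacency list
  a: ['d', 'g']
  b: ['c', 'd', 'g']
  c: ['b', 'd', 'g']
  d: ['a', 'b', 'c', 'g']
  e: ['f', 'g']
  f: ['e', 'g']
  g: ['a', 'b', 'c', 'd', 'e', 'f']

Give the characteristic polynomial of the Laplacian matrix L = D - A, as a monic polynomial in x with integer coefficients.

x^7 - 22x^6 + 190x^5 - 820x^4 + 1849x^3 - 2038x^2 + 840x

Each diagonal entry of L is the vertex degree and each off-diagonal entry is -1 where an edge is present, 0 otherwise; in the order [a, b, c, d, e, f, g] the diagonal is [2, 3, 3, 4, 2, 2, 6]. L has integer entries, so p(x) = det(xI - L) has integer coefficients. Expanding the determinant yields x^7 - 22x^6 + 190x^5 - 820x^4 + 1849x^3 - 2038x^2 + 840x. The coefficient of x^6 equals -trace(L) = -22, matching the sum of degrees.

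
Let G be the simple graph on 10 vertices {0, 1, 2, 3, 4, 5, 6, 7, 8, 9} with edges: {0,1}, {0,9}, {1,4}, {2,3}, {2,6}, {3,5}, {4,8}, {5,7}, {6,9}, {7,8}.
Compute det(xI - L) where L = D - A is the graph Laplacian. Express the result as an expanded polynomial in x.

x^10 - 20x^9 + 170x^8 - 800x^7 + 2275x^6 - 4004x^5 + 4290x^4 - 2640x^3 + 825x^2 - 100x

Each diagonal entry of L is the vertex degree and each off-diagonal entry is -1 where an edge is present, 0 otherwise; in the order [0, 1, 2, 3, 4, 5, 6, 7, 8, 9] the diagonal is [2, 2, 2, 2, 2, 2, 2, 2, 2, 2]. L has integer entries, so p(x) = det(xI - L) has integer coefficients. Expanding the determinant yields x^10 - 20x^9 + 170x^8 - 800x^7 + 2275x^6 - 4004x^5 + 4290x^4 - 2640x^3 + 825x^2 - 100x. Since p(0) = det(-L) = 0, x divides p(x). The largest eigenvalue, 4, is at most the vertex count 10.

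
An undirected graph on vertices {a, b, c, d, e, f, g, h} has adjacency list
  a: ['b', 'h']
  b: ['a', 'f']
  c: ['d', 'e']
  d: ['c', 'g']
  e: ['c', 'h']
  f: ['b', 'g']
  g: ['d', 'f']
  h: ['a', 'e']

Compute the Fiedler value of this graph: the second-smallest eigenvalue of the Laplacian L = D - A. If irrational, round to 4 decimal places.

0.5858

With the vertex order [a, b, c, d, e, f, g, h], the degrees are [2, 2, 2, 2, 2, 2, 2, 2], giving D = diag(2, 2, 2, 2, 2, 2, 2, 2) and L = D - A. The smallest Laplacian eigenvalue is always 0. The next one, lambda_2 = 0.5858, measures how hard the graph is to disconnect: larger values mean better connectivity. The eigenvalues sum to 16, which equals trace(L) = 2|E|.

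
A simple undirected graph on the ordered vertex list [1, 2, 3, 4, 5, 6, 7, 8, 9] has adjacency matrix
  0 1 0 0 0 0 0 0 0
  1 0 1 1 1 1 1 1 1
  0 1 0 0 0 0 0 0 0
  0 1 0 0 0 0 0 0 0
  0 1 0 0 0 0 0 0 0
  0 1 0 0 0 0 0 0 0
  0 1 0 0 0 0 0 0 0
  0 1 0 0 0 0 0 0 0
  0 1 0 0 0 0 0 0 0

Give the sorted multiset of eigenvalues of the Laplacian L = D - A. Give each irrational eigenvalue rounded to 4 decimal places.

[0, 1, 1, 1, 1, 1, 1, 1, 9]

Reading degrees in the order [1, 2, 3, 4, 5, 6, 7, 8, 9] gives [1, 8, 1, 1, 1, 1, 1, 1, 1]; set D = diag(1, 8, 1, 1, 1, 1, 1, 1, 1) and form L = D - A. L is symmetric positive semidefinite, so every eigenvalue is real and nonnegative. By the matrix-tree theorem the graph has (1/9) * product of the nonzero eigenvalues = 1 spanning tree.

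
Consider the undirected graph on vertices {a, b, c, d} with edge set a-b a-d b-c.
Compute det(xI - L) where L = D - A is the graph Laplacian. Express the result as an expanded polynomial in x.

x^4 - 6x^3 + 10x^2 - 4x

Reading degrees in the order [a, b, c, d] gives [2, 2, 1, 1]; set D = diag(2, 2, 1, 1) and form L = D - A. Computing det(xI - L) by cofactor expansion (or equivalently via sum-over-permutations) gives x^4 - 6x^3 + 10x^2 - 4x. The coefficient of x^3 equals -trace(L) = -6, matching the sum of degrees. There is one zero in the spectrum, matching the 1 component.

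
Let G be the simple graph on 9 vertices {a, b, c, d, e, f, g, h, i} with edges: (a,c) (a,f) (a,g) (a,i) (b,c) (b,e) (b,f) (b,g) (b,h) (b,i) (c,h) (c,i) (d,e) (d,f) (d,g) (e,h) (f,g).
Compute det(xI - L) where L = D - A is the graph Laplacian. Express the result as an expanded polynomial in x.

x^9 - 34x^8 + 493x^7 - 3976x^6 + 19464x^5 - 59050x^4 + 108031x^3 - 108558x^2 + 45765x

Each diagonal entry of L is the vertex degree and each off-diagonal entry is -1 where an edge is present, 0 otherwise; in the order [a, b, c, d, e, f, g, h, i] the diagonal is [4, 6, 4, 3, 3, 4, 4, 3, 3]. Computing det(xI - L) by cofactor expansion (or equivalently via sum-over-permutations) gives x^9 - 34x^8 + 493x^7 - 3976x^6 + 19464x^5 - 59050x^4 + 108031x^3 - 108558x^2 + 45765x. The constant term is 0 because L is singular (the all-ones vector lies in its kernel). By the matrix-tree theorem the graph has (1/9) * product of the nonzero eigenvalues = 5085 spanning trees. The eigenvalues sum to 34, which equals trace(L) = 2|E|.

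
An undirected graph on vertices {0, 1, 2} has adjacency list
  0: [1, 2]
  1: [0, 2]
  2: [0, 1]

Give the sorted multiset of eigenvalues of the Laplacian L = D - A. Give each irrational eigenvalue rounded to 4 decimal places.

[0, 3, 3]

With the vertex order [0, 1, 2], the degrees are [2, 2, 2], giving D = diag(2, 2, 2) and L = D - A. Since every row of L sums to 0, the all-ones vector is in the kernel and 0 is an eigenvalue. The eigenvalues sum to 6, which equals trace(L) = 2|E|.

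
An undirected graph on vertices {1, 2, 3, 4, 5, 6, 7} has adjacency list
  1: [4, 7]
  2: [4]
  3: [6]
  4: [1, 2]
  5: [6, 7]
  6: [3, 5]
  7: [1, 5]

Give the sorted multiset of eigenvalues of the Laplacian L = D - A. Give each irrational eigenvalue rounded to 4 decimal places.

[0, 0.1981, 0.7530, 1.5550, 2.4450, 3.2470, 3.8019]

Each diagonal entry of L is the vertex degree and each off-diagonal entry is -1 where an edge is present, 0 otherwise; in the order [1, 2, 3, 4, 5, 6, 7] the diagonal is [2, 1, 1, 2, 2, 2, 2]. L is symmetric positive semidefinite, so every eigenvalue is real and nonnegative. The single zero eigenvalue shows the graph is connected.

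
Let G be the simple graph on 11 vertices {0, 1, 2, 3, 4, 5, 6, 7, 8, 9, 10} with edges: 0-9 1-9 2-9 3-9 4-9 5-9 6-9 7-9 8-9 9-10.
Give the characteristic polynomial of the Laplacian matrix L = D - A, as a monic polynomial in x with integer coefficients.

x^11 - 20x^10 + 135x^9 - 480x^8 + 1050x^7 - 1512x^6 + 1470x^5 - 960x^4 + 405x^3 - 100x^2 + 11x

Reading degrees in the order [0, 1, 2, 3, 4, 5, 6, 7, 8, 9, 10] gives [1, 1, 1, 1, 1, 1, 1, 1, 1, 10, 1]; set D = diag(1, 1, 1, 1, 1, 1, 1, 1, 1, 10, 1) and form L = D - A. The eigenvalues of L are [0, 1, 1, 1, 1, 1, 1, 1, 1, 1, 11]; the characteristic polynomial is the product of (x - lambda_i), which multiplies out to x^11 - 20x^10 + 135x^9 - 480x^8 + 1050x^7 - 1512x^6 + 1470x^5 - 960x^4 + 405x^3 - 100x^2 + 11x. Since p(0) = det(-L) = 0, x divides p(x). The largest eigenvalue, 11, is at most the vertex count 11. By the matrix-tree theorem the graph has (1/11) * product of the nonzero eigenvalues = 1 spanning tree.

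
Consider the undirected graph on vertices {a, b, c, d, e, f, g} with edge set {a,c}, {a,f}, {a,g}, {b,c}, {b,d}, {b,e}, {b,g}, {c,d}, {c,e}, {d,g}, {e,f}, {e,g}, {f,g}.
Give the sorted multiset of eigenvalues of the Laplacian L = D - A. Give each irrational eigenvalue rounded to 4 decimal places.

[0, 2.0697, 3.2575, 3.7750, 4.7973, 5.4894, 6.6111]

Reading degrees in the order [a, b, c, d, e, f, g] gives [3, 4, 4, 3, 4, 3, 5]; set D = diag(3, 4, 4, 3, 4, 3, 5) and form L = D - A. Diagonalising L (or applying a numerical eigensolver to the 7x7 matrix) gives the spectrum above. The single zero eigenvalue shows the graph is connected. The largest eigenvalue, 6.6111, is at most the vertex count 7. There is one zero in the spectrum, matching the 1 component.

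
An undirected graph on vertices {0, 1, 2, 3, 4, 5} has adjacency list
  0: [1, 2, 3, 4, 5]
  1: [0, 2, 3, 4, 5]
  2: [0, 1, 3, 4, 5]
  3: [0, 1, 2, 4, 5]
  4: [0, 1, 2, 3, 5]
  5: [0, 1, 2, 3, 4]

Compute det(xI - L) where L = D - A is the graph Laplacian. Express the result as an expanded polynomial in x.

Reading degrees in the order [0, 1, 2, 3, 4, 5] gives [5, 5, 5, 5, 5, 5]; set D = diag(5, 5, 5, 5, 5, 5) and form L = D - A. L has integer entries, so p(x) = det(xI - L) has integer coefficients. Expanding the determinant yields x^6 - 30x^5 + 360x^4 - 2160x^3 + 6480x^2 - 7776x. Since p(0) = det(-L) = 0, x divides p(x). The eigenvalues sum to 30, which equals trace(L) = 2|E|. The largest eigenvalue, 6, is at most the vertex count 6.

x^6 - 30x^5 + 360x^4 - 2160x^3 + 6480x^2 - 7776x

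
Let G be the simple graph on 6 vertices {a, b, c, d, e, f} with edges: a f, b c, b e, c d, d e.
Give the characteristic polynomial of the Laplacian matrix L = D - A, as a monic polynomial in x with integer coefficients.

x^6 - 10x^5 + 36x^4 - 56x^3 + 32x^2

With the vertex order [a, b, c, d, e, f], the degrees are [1, 2, 2, 2, 2, 1], giving D = diag(1, 2, 2, 2, 2, 1) and L = D - A. L has integer entries, so p(x) = det(xI - L) has integer coefficients. Expanding the determinant yields x^6 - 10x^5 + 36x^4 - 56x^3 + 32x^2. The constant term is 0 because L is singular (the all-ones vector lies in its kernel). The largest eigenvalue, 4, is at most the vertex count 6.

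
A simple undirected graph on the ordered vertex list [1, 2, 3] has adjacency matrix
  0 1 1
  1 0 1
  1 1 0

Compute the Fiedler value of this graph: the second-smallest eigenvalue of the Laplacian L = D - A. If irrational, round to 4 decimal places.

3

With the vertex order [1, 2, 3], the degrees are [2, 2, 2], giving D = diag(2, 2, 2) and L = D - A. The sorted Laplacian eigenvalues are [0, 3, 3]; the algebraic connectivity is the second entry, 3. There is one zero in the spectrum, matching the 1 component. The eigenvalues sum to 6, which equals trace(L) = 2|E|.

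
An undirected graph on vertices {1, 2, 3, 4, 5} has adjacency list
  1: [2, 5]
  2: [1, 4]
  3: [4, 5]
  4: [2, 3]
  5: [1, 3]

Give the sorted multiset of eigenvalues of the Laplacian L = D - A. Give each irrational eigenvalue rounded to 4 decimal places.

With the vertex order [1, 2, 3, 4, 5], the degrees are [2, 2, 2, 2, 2], giving D = diag(2, 2, 2, 2, 2) and L = D - A. L is symmetric positive semidefinite, so every eigenvalue is real and nonnegative. The largest eigenvalue, 3.6180, is at most the vertex count 5.

[0, 1.3820, 1.3820, 3.6180, 3.6180]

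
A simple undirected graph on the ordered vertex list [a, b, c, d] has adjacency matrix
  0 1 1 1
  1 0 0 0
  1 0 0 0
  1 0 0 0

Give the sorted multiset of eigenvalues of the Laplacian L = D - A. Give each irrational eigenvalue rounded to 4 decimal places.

[0, 1, 1, 4]

Reading degrees in the order [a, b, c, d] gives [3, 1, 1, 1]; set D = diag(3, 1, 1, 1) and form L = D - A. The multiplicity of 0 as a Laplacian eigenvalue equals the number of connected components.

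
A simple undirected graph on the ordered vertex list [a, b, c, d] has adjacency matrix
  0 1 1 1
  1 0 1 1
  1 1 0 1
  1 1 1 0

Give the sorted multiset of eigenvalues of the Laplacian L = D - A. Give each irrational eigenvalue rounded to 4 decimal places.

[0, 4, 4, 4]

Reading degrees in the order [a, b, c, d] gives [3, 3, 3, 3]; set D = diag(3, 3, 3, 3) and form L = D - A. L is symmetric positive semidefinite, so every eigenvalue is real and nonnegative. The largest eigenvalue, 4, is at most the vertex count 4. By the matrix-tree theorem the graph has (1/4) * product of the nonzero eigenvalues = 16 spanning trees.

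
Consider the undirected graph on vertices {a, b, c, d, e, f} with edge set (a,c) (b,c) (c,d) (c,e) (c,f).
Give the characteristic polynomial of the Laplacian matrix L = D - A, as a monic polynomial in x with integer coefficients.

With the vertex order [a, b, c, d, e, f], the degrees are [1, 1, 5, 1, 1, 1], giving D = diag(1, 1, 5, 1, 1, 1) and L = D - A. The eigenvalues of L are [0, 1, 1, 1, 1, 6]; the characteristic polynomial is the product of (x - lambda_i), which multiplies out to x^6 - 10x^5 + 30x^4 - 40x^3 + 25x^2 - 6x. Since p(0) = det(-L) = 0, x divides p(x).

x^6 - 10x^5 + 30x^4 - 40x^3 + 25x^2 - 6x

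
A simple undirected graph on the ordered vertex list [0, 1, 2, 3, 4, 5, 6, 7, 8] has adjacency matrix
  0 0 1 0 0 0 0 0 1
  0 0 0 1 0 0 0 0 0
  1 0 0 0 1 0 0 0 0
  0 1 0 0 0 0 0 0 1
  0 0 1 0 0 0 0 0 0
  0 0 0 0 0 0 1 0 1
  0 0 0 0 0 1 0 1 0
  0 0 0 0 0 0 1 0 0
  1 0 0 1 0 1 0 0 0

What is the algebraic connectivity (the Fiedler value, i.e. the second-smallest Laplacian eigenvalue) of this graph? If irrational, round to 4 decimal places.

Reading degrees in the order [0, 1, 2, 3, 4, 5, 6, 7, 8] gives [2, 1, 2, 2, 1, 2, 2, 1, 3]; set D = diag(2, 1, 2, 2, 1, 2, 2, 1, 3) and form L = D - A. Computing the eigenvalues of L and sorting gives [0, 0.1981, 0.3004, 1, 1.5550, 2.2391, 3, 3.2470, 4.4605]. The Fiedler value lambda_2 = 0.1981 is strictly positive, so the graph is connected.

0.1981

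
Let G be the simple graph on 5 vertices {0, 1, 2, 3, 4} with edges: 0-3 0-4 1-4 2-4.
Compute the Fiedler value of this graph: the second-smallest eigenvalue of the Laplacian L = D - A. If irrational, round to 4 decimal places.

With the vertex order [0, 1, 2, 3, 4], the degrees are [2, 1, 1, 1, 3], giving D = diag(2, 1, 1, 1, 3) and L = D - A. The sorted Laplacian eigenvalues are [0, 0.5188, 1, 2.3111, 4.1701]; the algebraic connectivity is the second entry, 0.5188. The largest eigenvalue, 4.1701, is at most the vertex count 5. There is one zero in the spectrum, matching the 1 component.

0.5188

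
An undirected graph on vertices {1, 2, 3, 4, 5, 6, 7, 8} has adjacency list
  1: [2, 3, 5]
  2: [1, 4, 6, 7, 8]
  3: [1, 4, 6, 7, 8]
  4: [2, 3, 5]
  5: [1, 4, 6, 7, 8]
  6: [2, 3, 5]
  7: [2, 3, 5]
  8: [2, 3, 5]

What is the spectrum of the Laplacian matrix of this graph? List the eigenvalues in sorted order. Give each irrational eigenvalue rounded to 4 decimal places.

[0, 3, 3, 3, 3, 5, 5, 8]

Each diagonal entry of L is the vertex degree and each off-diagonal entry is -1 where an edge is present, 0 otherwise; in the order [1, 2, 3, 4, 5, 6, 7, 8] the diagonal is [3, 5, 5, 3, 5, 3, 3, 3]. Diagonalising L (or applying a numerical eigensolver to the 8x8 matrix) gives the spectrum above. The single zero eigenvalue shows the graph is connected. The eigenvalues sum to 30, which equals trace(L) = 2|E|.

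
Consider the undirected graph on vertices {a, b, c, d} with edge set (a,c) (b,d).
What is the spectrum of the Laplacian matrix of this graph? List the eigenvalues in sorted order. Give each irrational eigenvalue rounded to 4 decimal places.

Reading degrees in the order [a, b, c, d] gives [1, 1, 1, 1]; set D = diag(1, 1, 1, 1) and form L = D - A. The multiplicity of 0 as a Laplacian eigenvalue equals the number of connected components. The 2 zero eigenvalues correspond to the 2 connected components. The largest eigenvalue, 2, is at most the vertex count 4. The eigenvalues sum to 4, which equals trace(L) = 2|E|.

[0, 0, 2, 2]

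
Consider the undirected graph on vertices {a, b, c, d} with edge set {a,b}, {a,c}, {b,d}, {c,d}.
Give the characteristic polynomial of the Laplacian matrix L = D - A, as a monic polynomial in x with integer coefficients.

x^4 - 8x^3 + 20x^2 - 16x

Reading degrees in the order [a, b, c, d] gives [2, 2, 2, 2]; set D = diag(2, 2, 2, 2) and form L = D - A. The eigenvalues of L are [0, 2, 2, 4]; the characteristic polynomial is the product of (x - lambda_i), which multiplies out to x^4 - 8x^3 + 20x^2 - 16x. Since p(0) = det(-L) = 0, x divides p(x). The largest eigenvalue, 4, is at most the vertex count 4.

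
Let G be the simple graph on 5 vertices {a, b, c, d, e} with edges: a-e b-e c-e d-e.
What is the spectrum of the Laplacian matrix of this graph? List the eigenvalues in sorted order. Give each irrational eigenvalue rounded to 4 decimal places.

Reading degrees in the order [a, b, c, d, e] gives [1, 1, 1, 1, 4]; set D = diag(1, 1, 1, 1, 4) and form L = D - A. The multiplicity of 0 as a Laplacian eigenvalue equals the number of connected components. The eigenvalues sum to 8, which equals trace(L) = 2|E|.

[0, 1, 1, 1, 5]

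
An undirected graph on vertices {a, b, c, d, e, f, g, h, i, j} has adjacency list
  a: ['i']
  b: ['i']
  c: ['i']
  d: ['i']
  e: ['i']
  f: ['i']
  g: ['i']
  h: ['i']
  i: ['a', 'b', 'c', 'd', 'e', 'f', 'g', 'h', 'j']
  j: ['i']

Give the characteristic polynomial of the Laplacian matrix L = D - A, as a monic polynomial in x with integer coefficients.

Reading degrees in the order [a, b, c, d, e, f, g, h, i, j] gives [1, 1, 1, 1, 1, 1, 1, 1, 9, 1]; set D = diag(1, 1, 1, 1, 1, 1, 1, 1, 9, 1) and form L = D - A. L has integer entries, so p(x) = det(xI - L) has integer coefficients. Expanding the determinant yields x^10 - 18x^9 + 108x^8 - 336x^7 + 630x^6 - 756x^5 + 588x^4 - 288x^3 + 81x^2 - 10x. The constant term is 0 because L is singular (the all-ones vector lies in its kernel). The eigenvalues sum to 18, which equals trace(L) = 2|E|.

x^10 - 18x^9 + 108x^8 - 336x^7 + 630x^6 - 756x^5 + 588x^4 - 288x^3 + 81x^2 - 10x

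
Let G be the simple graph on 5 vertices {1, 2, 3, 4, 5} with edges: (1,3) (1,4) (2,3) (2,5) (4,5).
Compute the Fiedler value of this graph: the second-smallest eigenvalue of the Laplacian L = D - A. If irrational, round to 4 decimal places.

Reading degrees in the order [1, 2, 3, 4, 5] gives [2, 2, 2, 2, 2]; set D = diag(2, 2, 2, 2, 2) and form L = D - A. Computing the eigenvalues of L and sorting gives [0, 1.3820, 1.3820, 3.6180, 3.6180]. The Fiedler value lambda_2 = 1.3820 is strictly positive, so the graph is connected.

1.3820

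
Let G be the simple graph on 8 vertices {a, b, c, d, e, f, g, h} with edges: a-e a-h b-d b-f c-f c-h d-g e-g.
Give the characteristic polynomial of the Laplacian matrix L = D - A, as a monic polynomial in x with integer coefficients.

x^8 - 16x^7 + 104x^6 - 352x^5 + 660x^4 - 672x^3 + 336x^2 - 64x

Each diagonal entry of L is the vertex degree and each off-diagonal entry is -1 where an edge is present, 0 otherwise; in the order [a, b, c, d, e, f, g, h] the diagonal is [2, 2, 2, 2, 2, 2, 2, 2]. L has integer entries, so p(x) = det(xI - L) has integer coefficients. Expanding the determinant yields x^8 - 16x^7 + 104x^6 - 352x^5 + 660x^4 - 672x^3 + 336x^2 - 64x. The coefficient of x^7 equals -trace(L) = -16, matching the sum of degrees. The eigenvalues sum to 16, which equals trace(L) = 2|E|.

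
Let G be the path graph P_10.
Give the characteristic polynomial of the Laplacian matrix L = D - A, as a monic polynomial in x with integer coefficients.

The graph has 10 vertices and degree multiset [2, 2, 2, 2, 2, 2, 2, 2, 1, 1]; D is the diagonal matrix of degrees and L = D - A. L has integer entries, so p(x) = det(xI - L) has integer coefficients. Expanding the determinant yields x^10 - 18x^9 + 136x^8 - 560x^7 + 1365x^6 - 2002x^5 + 1716x^4 - 792x^3 + 165x^2 - 10x. The coefficient of x^9 equals -trace(L) = -18, matching the sum of degrees. The eigenvalues sum to 18, which equals trace(L) = 2|E|.

x^10 - 18x^9 + 136x^8 - 560x^7 + 1365x^6 - 2002x^5 + 1716x^4 - 792x^3 + 165x^2 - 10x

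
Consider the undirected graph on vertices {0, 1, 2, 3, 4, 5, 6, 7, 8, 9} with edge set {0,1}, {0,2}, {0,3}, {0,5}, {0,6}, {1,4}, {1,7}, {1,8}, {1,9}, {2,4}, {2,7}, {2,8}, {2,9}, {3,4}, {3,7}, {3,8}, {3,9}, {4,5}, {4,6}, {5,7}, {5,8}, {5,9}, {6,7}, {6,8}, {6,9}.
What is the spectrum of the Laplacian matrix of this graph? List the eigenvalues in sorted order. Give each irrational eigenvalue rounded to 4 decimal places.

[0, 5, 5, 5, 5, 5, 5, 5, 5, 10]

Each diagonal entry of L is the vertex degree and each off-diagonal entry is -1 where an edge is present, 0 otherwise; in the order [0, 1, 2, 3, 4, 5, 6, 7, 8, 9] the diagonal is [5, 5, 5, 5, 5, 5, 5, 5, 5, 5]. Since every row of L sums to 0, the all-ones vector is in the kernel and 0 is an eigenvalue. The single zero eigenvalue shows the graph is connected.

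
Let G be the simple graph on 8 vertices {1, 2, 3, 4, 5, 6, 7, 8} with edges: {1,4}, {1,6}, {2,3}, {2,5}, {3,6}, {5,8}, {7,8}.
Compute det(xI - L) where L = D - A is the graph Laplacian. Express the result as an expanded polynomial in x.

x^8 - 14x^7 + 78x^6 - 220x^5 + 330x^4 - 252x^3 + 84x^2 - 8x

Each diagonal entry of L is the vertex degree and each off-diagonal entry is -1 where an edge is present, 0 otherwise; in the order [1, 2, 3, 4, 5, 6, 7, 8] the diagonal is [2, 2, 2, 1, 2, 2, 1, 2]. Computing det(xI - L) by cofactor expansion (or equivalently via sum-over-permutations) gives x^8 - 14x^7 + 78x^6 - 220x^5 + 330x^4 - 252x^3 + 84x^2 - 8x. Since p(0) = det(-L) = 0, x divides p(x).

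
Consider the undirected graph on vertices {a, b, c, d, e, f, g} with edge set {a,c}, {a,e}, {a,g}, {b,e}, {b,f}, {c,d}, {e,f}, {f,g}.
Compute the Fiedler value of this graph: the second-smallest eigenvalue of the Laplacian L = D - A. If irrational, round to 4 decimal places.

Each diagonal entry of L is the vertex degree and each off-diagonal entry is -1 where an edge is present, 0 otherwise; in the order [a, b, c, d, e, f, g] the diagonal is [3, 2, 2, 1, 3, 3, 2]. Computing the eigenvalues of L and sorting gives [0, 0.3889, 1.5106, 2.2027, 3.2250, 3.7425, 4.9303]. The Fiedler value lambda_2 = 0.3889 is strictly positive, so the graph is connected. The largest eigenvalue, 4.9303, is at most the vertex count 7.

0.3889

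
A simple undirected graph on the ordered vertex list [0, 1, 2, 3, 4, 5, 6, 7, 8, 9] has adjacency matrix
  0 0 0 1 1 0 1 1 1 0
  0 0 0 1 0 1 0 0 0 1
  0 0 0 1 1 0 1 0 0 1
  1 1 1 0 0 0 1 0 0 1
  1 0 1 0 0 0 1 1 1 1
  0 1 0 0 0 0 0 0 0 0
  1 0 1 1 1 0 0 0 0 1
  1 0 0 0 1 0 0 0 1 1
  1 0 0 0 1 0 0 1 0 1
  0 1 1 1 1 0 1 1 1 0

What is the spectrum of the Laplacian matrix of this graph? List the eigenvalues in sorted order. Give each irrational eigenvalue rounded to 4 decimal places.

[0, 0.6496, 2.5383, 3.3075, 4.6800, 5, 5.8458, 6.3235, 7.2850, 8.3703]

Each diagonal entry of L is the vertex degree and each off-diagonal entry is -1 where an edge is present, 0 otherwise; in the order [0, 1, 2, 3, 4, 5, 6, 7, 8, 9] the diagonal is [5, 3, 4, 5, 6, 1, 5, 4, 4, 7]. Since every row of L sums to 0, the all-ones vector is in the kernel and 0 is an eigenvalue.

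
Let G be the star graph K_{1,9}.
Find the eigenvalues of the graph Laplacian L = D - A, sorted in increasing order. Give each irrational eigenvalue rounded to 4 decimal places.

[0, 1, 1, 1, 1, 1, 1, 1, 1, 10]

The graph has 10 vertices and degree multiset [9, 1, 1, 1, 1, 1, 1, 1, 1, 1]; D is the diagonal matrix of degrees and L = D - A. Diagonalising L (or applying a numerical eigensolver to the 10x10 matrix) gives the spectrum above. The single zero eigenvalue shows the graph is connected. There is one zero in the spectrum, matching the 1 component.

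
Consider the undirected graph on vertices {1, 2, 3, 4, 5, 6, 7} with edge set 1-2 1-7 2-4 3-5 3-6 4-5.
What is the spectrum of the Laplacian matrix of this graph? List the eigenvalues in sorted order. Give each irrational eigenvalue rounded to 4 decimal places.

[0, 0.1981, 0.7530, 1.5550, 2.4450, 3.2470, 3.8019]

With the vertex order [1, 2, 3, 4, 5, 6, 7], the degrees are [2, 2, 2, 2, 2, 1, 1], giving D = diag(2, 2, 2, 2, 2, 1, 1) and L = D - A. Diagonalising L (or applying a numerical eigensolver to the 7x7 matrix) gives the spectrum above.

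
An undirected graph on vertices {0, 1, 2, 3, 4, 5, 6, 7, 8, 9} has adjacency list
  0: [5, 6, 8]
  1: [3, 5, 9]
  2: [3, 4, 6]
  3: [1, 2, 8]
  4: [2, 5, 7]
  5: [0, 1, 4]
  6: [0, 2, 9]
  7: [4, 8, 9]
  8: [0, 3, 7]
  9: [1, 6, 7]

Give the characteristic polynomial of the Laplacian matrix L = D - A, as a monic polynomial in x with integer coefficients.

x^10 - 30x^9 + 390x^8 - 2880x^7 + 13305x^6 - 39882x^5 + 77640x^4 - 94800x^3 + 66000x^2 - 20000x

Each diagonal entry of L is the vertex degree and each off-diagonal entry is -1 where an edge is present, 0 otherwise; in the order [0, 1, 2, 3, 4, 5, 6, 7, 8, 9] the diagonal is [3, 3, 3, 3, 3, 3, 3, 3, 3, 3]. Computing det(xI - L) by cofactor expansion (or equivalently via sum-over-permutations) gives x^10 - 30x^9 + 390x^8 - 2880x^7 + 13305x^6 - 39882x^5 + 77640x^4 - 94800x^3 + 66000x^2 - 20000x. Since p(0) = det(-L) = 0, x divides p(x). By the matrix-tree theorem the graph has (1/10) * product of the nonzero eigenvalues = 2000 spanning trees.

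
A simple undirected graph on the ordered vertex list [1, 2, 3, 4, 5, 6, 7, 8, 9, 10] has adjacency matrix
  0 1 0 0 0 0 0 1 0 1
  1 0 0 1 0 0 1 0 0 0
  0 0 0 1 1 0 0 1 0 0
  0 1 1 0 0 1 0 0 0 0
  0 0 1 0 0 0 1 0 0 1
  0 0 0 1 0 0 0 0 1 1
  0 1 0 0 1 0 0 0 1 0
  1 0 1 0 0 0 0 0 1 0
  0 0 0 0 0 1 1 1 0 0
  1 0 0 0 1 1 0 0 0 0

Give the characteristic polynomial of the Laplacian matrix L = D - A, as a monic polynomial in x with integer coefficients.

Reading degrees in the order [1, 2, 3, 4, 5, 6, 7, 8, 9, 10] gives [3, 3, 3, 3, 3, 3, 3, 3, 3, 3]; set D = diag(3, 3, 3, 3, 3, 3, 3, 3, 3, 3) and form L = D - A. The eigenvalues of L are [0, 2, 2, 2, 2, 2, 5, 5, 5, 5]; the characteristic polynomial is the product of (x - lambda_i), which multiplies out to x^10 - 30x^9 + 390x^8 - 2880x^7 + 13305x^6 - 39882x^5 + 77640x^4 - 94800x^3 + 66000x^2 - 20000x. The coefficient of x^9 equals -trace(L) = -30, matching the sum of degrees. By the matrix-tree theorem the graph has (1/10) * product of the nonzero eigenvalues = 2000 spanning trees.

x^10 - 30x^9 + 390x^8 - 2880x^7 + 13305x^6 - 39882x^5 + 77640x^4 - 94800x^3 + 66000x^2 - 20000x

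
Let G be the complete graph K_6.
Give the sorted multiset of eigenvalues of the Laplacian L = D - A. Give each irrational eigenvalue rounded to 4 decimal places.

The graph has 6 vertices and degree multiset [5, 5, 5, 5, 5, 5]; D is the diagonal matrix of degrees and L = D - A. L is symmetric positive semidefinite, so every eigenvalue is real and nonnegative.

[0, 6, 6, 6, 6, 6]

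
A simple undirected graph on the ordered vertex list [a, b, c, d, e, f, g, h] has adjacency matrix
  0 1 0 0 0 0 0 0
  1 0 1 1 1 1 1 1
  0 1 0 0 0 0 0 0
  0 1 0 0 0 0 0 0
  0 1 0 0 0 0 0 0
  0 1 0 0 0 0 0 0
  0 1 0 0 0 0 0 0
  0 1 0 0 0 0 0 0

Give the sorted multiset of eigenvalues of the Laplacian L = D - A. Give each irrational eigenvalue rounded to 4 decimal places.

[0, 1, 1, 1, 1, 1, 1, 8]

With the vertex order [a, b, c, d, e, f, g, h], the degrees are [1, 7, 1, 1, 1, 1, 1, 1], giving D = diag(1, 7, 1, 1, 1, 1, 1, 1) and L = D - A. Since every row of L sums to 0, the all-ones vector is in the kernel and 0 is an eigenvalue. The eigenvalues sum to 14, which equals trace(L) = 2|E|. There is one zero in the spectrum, matching the 1 component.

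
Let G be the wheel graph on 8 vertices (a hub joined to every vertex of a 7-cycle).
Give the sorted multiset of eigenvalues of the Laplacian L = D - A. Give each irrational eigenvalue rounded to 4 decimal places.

[0, 1.7530, 1.7530, 3.4450, 3.4450, 4.8019, 4.8019, 8]

The graph has 8 vertices and degree multiset [7, 3, 3, 3, 3, 3, 3, 3]; D is the diagonal matrix of degrees and L = D - A. L is symmetric positive semidefinite, so every eigenvalue is real and nonnegative. The single zero eigenvalue shows the graph is connected.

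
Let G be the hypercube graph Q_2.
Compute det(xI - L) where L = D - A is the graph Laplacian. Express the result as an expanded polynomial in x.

The graph has 4 vertices and degree multiset [2, 2, 2, 2]; D is the diagonal matrix of degrees and L = D - A. The eigenvalues of L are [0, 2, 2, 4]; the characteristic polynomial is the product of (x - lambda_i), which multiplies out to x^4 - 8x^3 + 20x^2 - 16x. The coefficient of x^3 equals -trace(L) = -8, matching the sum of degrees. The largest eigenvalue, 4, is at most the vertex count 4.

x^4 - 8x^3 + 20x^2 - 16x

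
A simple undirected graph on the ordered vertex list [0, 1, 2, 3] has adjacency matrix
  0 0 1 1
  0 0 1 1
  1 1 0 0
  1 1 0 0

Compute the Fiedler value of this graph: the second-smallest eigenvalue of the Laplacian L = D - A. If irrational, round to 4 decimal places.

With the vertex order [0, 1, 2, 3], the degrees are [2, 2, 2, 2], giving D = diag(2, 2, 2, 2) and L = D - A. The smallest Laplacian eigenvalue is always 0. The next one, lambda_2 = 2, measures how hard the graph is to disconnect: larger values mean better connectivity. By the matrix-tree theorem the graph has (1/4) * product of the nonzero eigenvalues = 4 spanning trees.

2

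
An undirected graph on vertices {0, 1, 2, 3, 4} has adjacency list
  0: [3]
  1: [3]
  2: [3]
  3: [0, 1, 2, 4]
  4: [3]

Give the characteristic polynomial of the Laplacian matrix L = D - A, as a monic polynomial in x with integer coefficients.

Reading degrees in the order [0, 1, 2, 3, 4] gives [1, 1, 1, 4, 1]; set D = diag(1, 1, 1, 4, 1) and form L = D - A. Computing det(xI - L) by cofactor expansion (or equivalently via sum-over-permutations) gives x^5 - 8x^4 + 18x^3 - 16x^2 + 5x. The constant term is 0 because L is singular (the all-ones vector lies in its kernel). The largest eigenvalue, 5, is at most the vertex count 5.

x^5 - 8x^4 + 18x^3 - 16x^2 + 5x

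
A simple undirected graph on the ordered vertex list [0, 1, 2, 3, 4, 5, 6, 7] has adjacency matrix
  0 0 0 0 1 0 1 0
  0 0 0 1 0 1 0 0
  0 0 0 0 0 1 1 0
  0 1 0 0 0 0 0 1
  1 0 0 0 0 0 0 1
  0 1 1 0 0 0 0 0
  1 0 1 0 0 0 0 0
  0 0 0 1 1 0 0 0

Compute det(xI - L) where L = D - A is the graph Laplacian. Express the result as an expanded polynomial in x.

With the vertex order [0, 1, 2, 3, 4, 5, 6, 7], the degrees are [2, 2, 2, 2, 2, 2, 2, 2], giving D = diag(2, 2, 2, 2, 2, 2, 2, 2) and L = D - A. L has integer entries, so p(x) = det(xI - L) has integer coefficients. Expanding the determinant yields x^8 - 16x^7 + 104x^6 - 352x^5 + 660x^4 - 672x^3 + 336x^2 - 64x. The constant term is 0 because L is singular (the all-ones vector lies in its kernel). There is one zero in the spectrum, matching the 1 component.

x^8 - 16x^7 + 104x^6 - 352x^5 + 660x^4 - 672x^3 + 336x^2 - 64x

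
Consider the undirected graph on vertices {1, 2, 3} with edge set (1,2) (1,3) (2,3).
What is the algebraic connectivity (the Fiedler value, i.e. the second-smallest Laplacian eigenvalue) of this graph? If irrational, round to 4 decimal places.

3

Reading degrees in the order [1, 2, 3] gives [2, 2, 2]; set D = diag(2, 2, 2) and form L = D - A. The sorted Laplacian eigenvalues are [0, 3, 3]; the algebraic connectivity is the second entry, 3. By the matrix-tree theorem the graph has (1/3) * product of the nonzero eigenvalues = 3 spanning trees.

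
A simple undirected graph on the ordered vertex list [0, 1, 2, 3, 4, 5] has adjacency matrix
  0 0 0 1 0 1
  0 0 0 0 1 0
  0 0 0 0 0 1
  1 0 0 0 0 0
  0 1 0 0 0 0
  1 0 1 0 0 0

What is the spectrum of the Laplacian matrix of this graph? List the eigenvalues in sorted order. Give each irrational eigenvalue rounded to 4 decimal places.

Reading degrees in the order [0, 1, 2, 3, 4, 5] gives [2, 1, 1, 1, 1, 2]; set D = diag(2, 1, 1, 1, 1, 2) and form L = D - A. Since every row of L sums to 0, the all-ones vector is in the kernel and 0 is an eigenvalue. The 2 zero eigenvalues correspond to the 2 connected components. The largest eigenvalue, 3.4142, is at most the vertex count 6.

[0, 0, 0.5858, 2, 2, 3.4142]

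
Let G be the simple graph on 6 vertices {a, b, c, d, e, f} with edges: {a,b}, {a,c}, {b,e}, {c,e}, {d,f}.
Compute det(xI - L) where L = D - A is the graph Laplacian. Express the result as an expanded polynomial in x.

Reading degrees in the order [a, b, c, d, e, f] gives [2, 2, 2, 1, 2, 1]; set D = diag(2, 2, 2, 1, 2, 1) and form L = D - A. The eigenvalues of L are [0, 0, 2, 2, 2, 4]; the characteristic polynomial is the product of (x - lambda_i), which multiplies out to x^6 - 10x^5 + 36x^4 - 56x^3 + 32x^2. The coefficient of x^5 equals -trace(L) = -10, matching the sum of degrees.

x^6 - 10x^5 + 36x^4 - 56x^3 + 32x^2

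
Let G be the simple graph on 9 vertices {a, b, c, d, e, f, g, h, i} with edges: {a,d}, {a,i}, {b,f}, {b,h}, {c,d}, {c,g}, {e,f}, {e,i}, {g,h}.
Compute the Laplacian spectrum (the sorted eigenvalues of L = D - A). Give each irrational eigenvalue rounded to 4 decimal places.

[0, 0.4679, 0.4679, 1.6527, 1.6527, 3, 3, 3.8794, 3.8794]

Reading degrees in the order [a, b, c, d, e, f, g, h, i] gives [2, 2, 2, 2, 2, 2, 2, 2, 2]; set D = diag(2, 2, 2, 2, 2, 2, 2, 2, 2) and form L = D - A. The multiplicity of 0 as a Laplacian eigenvalue equals the number of connected components. There is one zero in the spectrum, matching the 1 component.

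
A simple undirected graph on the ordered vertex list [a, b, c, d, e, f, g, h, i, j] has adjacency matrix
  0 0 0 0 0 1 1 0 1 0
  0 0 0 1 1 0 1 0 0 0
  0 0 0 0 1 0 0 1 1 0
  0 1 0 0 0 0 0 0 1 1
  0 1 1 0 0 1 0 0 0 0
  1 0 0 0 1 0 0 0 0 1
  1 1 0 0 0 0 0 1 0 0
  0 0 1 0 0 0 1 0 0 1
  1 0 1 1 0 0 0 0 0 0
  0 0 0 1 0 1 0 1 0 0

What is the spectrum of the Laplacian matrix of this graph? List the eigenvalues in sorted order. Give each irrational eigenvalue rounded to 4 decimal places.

Each diagonal entry of L is the vertex degree and each off-diagonal entry is -1 where an edge is present, 0 otherwise; in the order [a, b, c, d, e, f, g, h, i, j] the diagonal is [3, 3, 3, 3, 3, 3, 3, 3, 3, 3]. The multiplicity of 0 as a Laplacian eigenvalue equals the number of connected components. The single zero eigenvalue shows the graph is connected. The eigenvalues sum to 30, which equals trace(L) = 2|E|.

[0, 2, 2, 2, 2, 2, 5, 5, 5, 5]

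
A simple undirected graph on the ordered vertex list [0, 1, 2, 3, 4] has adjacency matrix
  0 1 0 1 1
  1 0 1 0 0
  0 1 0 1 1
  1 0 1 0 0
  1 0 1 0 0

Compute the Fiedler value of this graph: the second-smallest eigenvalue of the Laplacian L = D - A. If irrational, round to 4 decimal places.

With the vertex order [0, 1, 2, 3, 4], the degrees are [3, 2, 3, 2, 2], giving D = diag(3, 2, 3, 2, 2) and L = D - A. The sorted Laplacian eigenvalues are [0, 2, 2, 3, 5]; the algebraic connectivity is the second entry, 2. The eigenvalues sum to 12, which equals trace(L) = 2|E|.

2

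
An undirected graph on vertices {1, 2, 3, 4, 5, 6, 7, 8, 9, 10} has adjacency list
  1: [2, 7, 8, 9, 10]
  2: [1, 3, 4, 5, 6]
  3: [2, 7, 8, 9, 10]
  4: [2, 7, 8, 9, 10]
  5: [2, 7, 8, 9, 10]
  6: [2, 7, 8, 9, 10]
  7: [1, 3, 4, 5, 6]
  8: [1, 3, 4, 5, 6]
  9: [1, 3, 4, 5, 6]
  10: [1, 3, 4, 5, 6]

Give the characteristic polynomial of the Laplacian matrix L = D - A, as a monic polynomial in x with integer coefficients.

x^10 - 50x^9 + 1100x^8 - 14000x^7 + 113750x^6 - 612500x^5 + 2187500x^4 - 5000000x^3 + 6640625x^2 - 3906250x

Each diagonal entry of L is the vertex degree and each off-diagonal entry is -1 where an edge is present, 0 otherwise; in the order [1, 2, 3, 4, 5, 6, 7, 8, 9, 10] the diagonal is [5, 5, 5, 5, 5, 5, 5, 5, 5, 5]. The eigenvalues of L are [0, 5, 5, 5, 5, 5, 5, 5, 5, 10]; the characteristic polynomial is the product of (x - lambda_i), which multiplies out to x^10 - 50x^9 + 1100x^8 - 14000x^7 + 113750x^6 - 612500x^5 + 2187500x^4 - 5000000x^3 + 6640625x^2 - 3906250x. The constant term is 0 because L is singular (the all-ones vector lies in its kernel). The largest eigenvalue, 10, is at most the vertex count 10. By the matrix-tree theorem the graph has (1/10) * product of the nonzero eigenvalues = 390625 spanning trees.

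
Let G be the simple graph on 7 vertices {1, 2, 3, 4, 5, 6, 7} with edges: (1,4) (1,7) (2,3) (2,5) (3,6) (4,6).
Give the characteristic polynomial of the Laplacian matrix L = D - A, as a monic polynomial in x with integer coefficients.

With the vertex order [1, 2, 3, 4, 5, 6, 7], the degrees are [2, 2, 2, 2, 1, 2, 1], giving D = diag(2, 2, 2, 2, 1, 2, 1) and L = D - A. L has integer entries, so p(x) = det(xI - L) has integer coefficients. Expanding the determinant yields x^7 - 12x^6 + 55x^5 - 120x^4 + 126x^3 - 56x^2 + 7x. The constant term is 0 because L is singular (the all-ones vector lies in its kernel). The largest eigenvalue, 3.8019, is at most the vertex count 7.

x^7 - 12x^6 + 55x^5 - 120x^4 + 126x^3 - 56x^2 + 7x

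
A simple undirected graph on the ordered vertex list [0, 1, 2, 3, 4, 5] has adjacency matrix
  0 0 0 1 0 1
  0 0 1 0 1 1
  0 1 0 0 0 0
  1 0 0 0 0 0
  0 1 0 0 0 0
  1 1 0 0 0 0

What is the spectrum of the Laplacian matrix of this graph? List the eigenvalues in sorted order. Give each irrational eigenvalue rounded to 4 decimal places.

Each diagonal entry of L is the vertex degree and each off-diagonal entry is -1 where an edge is present, 0 otherwise; in the order [0, 1, 2, 3, 4, 5] the diagonal is [2, 3, 1, 1, 1, 2]. Since every row of L sums to 0, the all-ones vector is in the kernel and 0 is an eigenvalue. The single zero eigenvalue shows the graph is connected. By the matrix-tree theorem the graph has (1/6) * product of the nonzero eigenvalues = 1 spanning tree.

[0, 0.3249, 1, 1.4608, 3, 4.2143]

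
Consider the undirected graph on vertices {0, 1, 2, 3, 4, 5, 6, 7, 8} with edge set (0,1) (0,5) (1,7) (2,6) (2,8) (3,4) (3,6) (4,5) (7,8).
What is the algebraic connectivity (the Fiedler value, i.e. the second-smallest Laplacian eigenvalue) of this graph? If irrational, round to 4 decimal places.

Reading degrees in the order [0, 1, 2, 3, 4, 5, 6, 7, 8] gives [2, 2, 2, 2, 2, 2, 2, 2, 2]; set D = diag(2, 2, 2, 2, 2, 2, 2, 2, 2) and form L = D - A. The smallest Laplacian eigenvalue is always 0. The next one, lambda_2 = 0.4679, measures how hard the graph is to disconnect: larger values mean better connectivity. There is one zero in the spectrum, matching the 1 component.

0.4679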